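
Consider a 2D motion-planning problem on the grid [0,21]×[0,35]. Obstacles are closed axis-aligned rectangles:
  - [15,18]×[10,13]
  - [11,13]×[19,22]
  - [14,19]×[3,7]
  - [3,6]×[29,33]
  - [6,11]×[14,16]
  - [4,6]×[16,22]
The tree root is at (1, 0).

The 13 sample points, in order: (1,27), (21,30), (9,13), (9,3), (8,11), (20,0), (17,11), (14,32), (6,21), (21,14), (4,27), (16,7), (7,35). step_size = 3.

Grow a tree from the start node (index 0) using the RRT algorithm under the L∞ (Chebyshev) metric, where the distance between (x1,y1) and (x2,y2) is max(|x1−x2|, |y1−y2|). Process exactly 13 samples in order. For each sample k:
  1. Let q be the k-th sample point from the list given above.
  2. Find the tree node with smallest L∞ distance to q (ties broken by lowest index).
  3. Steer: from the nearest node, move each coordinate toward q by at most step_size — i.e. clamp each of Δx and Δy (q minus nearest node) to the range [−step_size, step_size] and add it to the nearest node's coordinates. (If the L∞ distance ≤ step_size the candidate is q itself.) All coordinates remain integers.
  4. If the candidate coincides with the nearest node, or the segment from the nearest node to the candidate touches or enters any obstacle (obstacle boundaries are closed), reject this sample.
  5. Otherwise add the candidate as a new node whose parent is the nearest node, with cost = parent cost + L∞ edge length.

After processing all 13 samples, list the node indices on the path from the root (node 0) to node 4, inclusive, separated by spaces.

1. q=(1,27) nearest=0 d=27 new=(1,3) → add node 1 parent=0 cost=3
2. q=(21,30) nearest=1 d=27 new=(4,6) → add node 2 parent=1 cost=6
3. q=(9,13) nearest=2 d=7 new=(7,9) → add node 3 parent=2 cost=9
4. q=(9,3) nearest=2 d=5 new=(7,3) → add node 4 parent=2 cost=9
5. q=(8,11) nearest=3 d=2 new=(8,11) → add node 5 parent=3 cost=11
6. q=(20,0) nearest=5 d=12 new=(11,8) → add node 6 parent=5 cost=14
7. q=(17,11) nearest=6 d=6 new=(14,11) → add node 7 parent=6 cost=17
8. q=(14,32) nearest=5 d=21 new=(11,14) → blocked by [6,11]×[14,16], reject
9. q=(6,21) nearest=5 d=10 new=(6,14) → blocked by [6,11]×[14,16], reject
10. q=(21,14) nearest=7 d=7 new=(17,14) → blocked by [15,18]×[10,13], reject
11. q=(4,27) nearest=5 d=16 new=(5,14) → add node 8 parent=5 cost=14
12. q=(16,7) nearest=7 d=4 new=(16,8) → add node 9 parent=7 cost=20
13. q=(7,35) nearest=8 d=21 new=(7,17) → blocked by [6,11]×[14,16], reject

Path: 0 1 2 4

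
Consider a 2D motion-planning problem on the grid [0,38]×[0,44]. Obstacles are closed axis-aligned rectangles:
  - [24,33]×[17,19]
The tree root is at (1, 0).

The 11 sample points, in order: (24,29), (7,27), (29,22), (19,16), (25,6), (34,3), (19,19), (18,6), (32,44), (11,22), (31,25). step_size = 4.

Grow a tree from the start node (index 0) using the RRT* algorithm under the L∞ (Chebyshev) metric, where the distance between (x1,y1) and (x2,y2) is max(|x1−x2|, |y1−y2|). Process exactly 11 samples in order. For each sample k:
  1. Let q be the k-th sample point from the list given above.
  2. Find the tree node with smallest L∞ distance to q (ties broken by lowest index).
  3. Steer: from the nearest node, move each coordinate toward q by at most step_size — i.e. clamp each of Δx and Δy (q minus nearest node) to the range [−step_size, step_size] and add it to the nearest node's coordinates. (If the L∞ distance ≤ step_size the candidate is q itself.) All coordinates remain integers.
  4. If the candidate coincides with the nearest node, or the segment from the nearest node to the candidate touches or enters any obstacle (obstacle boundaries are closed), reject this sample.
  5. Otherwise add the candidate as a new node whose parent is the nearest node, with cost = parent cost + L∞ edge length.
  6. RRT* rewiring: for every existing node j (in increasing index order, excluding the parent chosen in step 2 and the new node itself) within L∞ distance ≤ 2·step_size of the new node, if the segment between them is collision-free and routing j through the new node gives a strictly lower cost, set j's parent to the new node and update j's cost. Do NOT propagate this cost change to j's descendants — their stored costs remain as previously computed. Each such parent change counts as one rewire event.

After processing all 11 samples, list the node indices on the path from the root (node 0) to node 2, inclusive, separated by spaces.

1. q=(24,29) nearest=0 d=29 new=(5,4) → add node 1 parent=0 cost=4
2. q=(7,27) nearest=1 d=23 new=(7,8) → add node 2 parent=1 cost=8
3. q=(29,22) nearest=2 d=22 new=(11,12) → add node 3 parent=2 cost=12
4. q=(19,16) nearest=3 d=8 new=(15,16) → add node 4 parent=3 cost=16
5. q=(25,6) nearest=4 d=10 new=(19,12) → add node 5 parent=4 cost=20
6. q=(34,3) nearest=5 d=15 new=(23,8) → add node 6 parent=5 cost=24
7. q=(19,19) nearest=4 d=4 new=(19,19) → add node 7 parent=4 cost=20
8. q=(18,6) nearest=6 d=5 new=(19,6) → add node 8 parent=6 cost=28
9. q=(32,44) nearest=7 d=25 new=(23,23) → add node 9 parent=7 cost=24
10. q=(11,22) nearest=4 d=6 new=(11,20) → add node 10 parent=4 cost=20
11. q=(31,25) nearest=9 d=8 new=(27,25) → add node 11 parent=9 cost=28

Path: 0 1 2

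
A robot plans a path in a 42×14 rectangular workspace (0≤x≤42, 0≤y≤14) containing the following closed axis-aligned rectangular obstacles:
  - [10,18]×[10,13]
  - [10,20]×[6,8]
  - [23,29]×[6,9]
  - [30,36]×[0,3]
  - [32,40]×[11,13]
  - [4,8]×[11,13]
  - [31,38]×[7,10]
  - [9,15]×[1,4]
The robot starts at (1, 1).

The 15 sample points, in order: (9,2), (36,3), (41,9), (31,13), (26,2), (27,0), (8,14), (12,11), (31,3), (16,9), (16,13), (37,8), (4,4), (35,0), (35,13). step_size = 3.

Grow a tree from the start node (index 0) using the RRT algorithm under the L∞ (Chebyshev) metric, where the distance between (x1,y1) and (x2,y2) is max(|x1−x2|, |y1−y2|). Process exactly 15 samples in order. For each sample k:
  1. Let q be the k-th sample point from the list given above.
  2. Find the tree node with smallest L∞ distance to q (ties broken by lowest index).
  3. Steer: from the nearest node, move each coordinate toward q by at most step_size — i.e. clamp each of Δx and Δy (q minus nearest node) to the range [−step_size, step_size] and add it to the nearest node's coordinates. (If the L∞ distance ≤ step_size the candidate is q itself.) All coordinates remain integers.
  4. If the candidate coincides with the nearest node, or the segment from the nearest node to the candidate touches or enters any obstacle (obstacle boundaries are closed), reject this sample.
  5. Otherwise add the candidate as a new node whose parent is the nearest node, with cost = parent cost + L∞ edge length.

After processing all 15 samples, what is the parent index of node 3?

Parent of node 3: 2

1. q=(9,2) nearest=0 d=8 new=(4,2) → add node 1 parent=0 cost=3
2. q=(36,3) nearest=1 d=32 new=(7,3) → add node 2 parent=1 cost=6
3. q=(41,9) nearest=2 d=34 new=(10,6) → blocked by [10,20]×[6,8], reject
4. q=(31,13) nearest=2 d=24 new=(10,6) → blocked by [10,20]×[6,8], reject
5. q=(26,2) nearest=2 d=19 new=(10,2) → blocked by [9,15]×[1,4], reject
6. q=(27,0) nearest=2 d=20 new=(10,0) → blocked by [9,15]×[1,4], reject
7. q=(8,14) nearest=2 d=11 new=(8,6) → add node 3 parent=2 cost=9
8. q=(12,11) nearest=3 d=5 new=(11,9) → blocked by [10,20]×[6,8], reject
9. q=(31,3) nearest=3 d=23 new=(11,3) → blocked by [9,15]×[1,4], reject
10. q=(16,9) nearest=3 d=8 new=(11,9) → blocked by [10,20]×[6,8], reject
11. q=(16,13) nearest=3 d=8 new=(11,9) → blocked by [10,20]×[6,8], reject
12. q=(37,8) nearest=3 d=29 new=(11,8) → blocked by [10,20]×[6,8], reject
13. q=(4,4) nearest=1 d=2 new=(4,4) → add node 4 parent=1 cost=5
14. q=(35,0) nearest=3 d=27 new=(11,3) → blocked by [9,15]×[1,4], reject
15. q=(35,13) nearest=3 d=27 new=(11,9) → blocked by [10,20]×[6,8], reject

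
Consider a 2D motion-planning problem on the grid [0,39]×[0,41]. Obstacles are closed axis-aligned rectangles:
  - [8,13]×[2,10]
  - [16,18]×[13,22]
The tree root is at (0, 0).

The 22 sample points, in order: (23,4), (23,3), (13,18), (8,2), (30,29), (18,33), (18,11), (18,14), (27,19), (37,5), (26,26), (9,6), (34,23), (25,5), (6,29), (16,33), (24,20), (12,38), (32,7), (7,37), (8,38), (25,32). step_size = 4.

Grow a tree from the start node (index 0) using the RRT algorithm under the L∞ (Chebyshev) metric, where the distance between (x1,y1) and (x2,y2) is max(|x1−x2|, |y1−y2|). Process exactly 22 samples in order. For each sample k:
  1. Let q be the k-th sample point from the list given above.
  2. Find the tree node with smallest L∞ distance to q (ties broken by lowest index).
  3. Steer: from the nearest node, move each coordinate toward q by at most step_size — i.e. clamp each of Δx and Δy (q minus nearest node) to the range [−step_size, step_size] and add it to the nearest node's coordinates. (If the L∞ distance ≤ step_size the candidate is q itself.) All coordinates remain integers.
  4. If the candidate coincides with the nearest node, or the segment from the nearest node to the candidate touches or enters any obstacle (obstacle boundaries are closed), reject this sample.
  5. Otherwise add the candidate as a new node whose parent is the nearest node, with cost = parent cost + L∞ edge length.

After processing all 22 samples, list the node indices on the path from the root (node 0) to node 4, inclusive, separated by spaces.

Path: 0 1 2 3 4

1. q=(23,4) nearest=0 d=23 new=(4,4) → add node 1 parent=0 cost=4
2. q=(23,3) nearest=1 d=19 new=(8,3) → blocked by [8,13]×[2,10], reject
3. q=(13,18) nearest=1 d=14 new=(8,8) → blocked by [8,13]×[2,10], reject
4. q=(8,2) nearest=1 d=4 new=(8,2) → blocked by [8,13]×[2,10], reject
5. q=(30,29) nearest=1 d=26 new=(8,8) → blocked by [8,13]×[2,10], reject
6. q=(18,33) nearest=1 d=29 new=(8,8) → blocked by [8,13]×[2,10], reject
7. q=(18,11) nearest=1 d=14 new=(8,8) → blocked by [8,13]×[2,10], reject
8. q=(18,14) nearest=1 d=14 new=(8,8) → blocked by [8,13]×[2,10], reject
9. q=(27,19) nearest=1 d=23 new=(8,8) → blocked by [8,13]×[2,10], reject
10. q=(37,5) nearest=1 d=33 new=(8,5) → blocked by [8,13]×[2,10], reject
11. q=(26,26) nearest=1 d=22 new=(8,8) → blocked by [8,13]×[2,10], reject
12. q=(9,6) nearest=1 d=5 new=(8,6) → blocked by [8,13]×[2,10], reject
13. q=(34,23) nearest=1 d=30 new=(8,8) → blocked by [8,13]×[2,10], reject
14. q=(25,5) nearest=1 d=21 new=(8,5) → blocked by [8,13]×[2,10], reject
15. q=(6,29) nearest=1 d=25 new=(6,8) → add node 2 parent=1 cost=8
16. q=(16,33) nearest=2 d=25 new=(10,12) → blocked by [8,13]×[2,10], reject
17. q=(24,20) nearest=2 d=18 new=(10,12) → blocked by [8,13]×[2,10], reject
18. q=(12,38) nearest=2 d=30 new=(10,12) → blocked by [8,13]×[2,10], reject
19. q=(32,7) nearest=2 d=26 new=(10,7) → blocked by [8,13]×[2,10], reject
20. q=(7,37) nearest=2 d=29 new=(7,12) → add node 3 parent=2 cost=12
21. q=(8,38) nearest=3 d=26 new=(8,16) → add node 4 parent=3 cost=16
22. q=(25,32) nearest=4 d=17 new=(12,20) → add node 5 parent=4 cost=20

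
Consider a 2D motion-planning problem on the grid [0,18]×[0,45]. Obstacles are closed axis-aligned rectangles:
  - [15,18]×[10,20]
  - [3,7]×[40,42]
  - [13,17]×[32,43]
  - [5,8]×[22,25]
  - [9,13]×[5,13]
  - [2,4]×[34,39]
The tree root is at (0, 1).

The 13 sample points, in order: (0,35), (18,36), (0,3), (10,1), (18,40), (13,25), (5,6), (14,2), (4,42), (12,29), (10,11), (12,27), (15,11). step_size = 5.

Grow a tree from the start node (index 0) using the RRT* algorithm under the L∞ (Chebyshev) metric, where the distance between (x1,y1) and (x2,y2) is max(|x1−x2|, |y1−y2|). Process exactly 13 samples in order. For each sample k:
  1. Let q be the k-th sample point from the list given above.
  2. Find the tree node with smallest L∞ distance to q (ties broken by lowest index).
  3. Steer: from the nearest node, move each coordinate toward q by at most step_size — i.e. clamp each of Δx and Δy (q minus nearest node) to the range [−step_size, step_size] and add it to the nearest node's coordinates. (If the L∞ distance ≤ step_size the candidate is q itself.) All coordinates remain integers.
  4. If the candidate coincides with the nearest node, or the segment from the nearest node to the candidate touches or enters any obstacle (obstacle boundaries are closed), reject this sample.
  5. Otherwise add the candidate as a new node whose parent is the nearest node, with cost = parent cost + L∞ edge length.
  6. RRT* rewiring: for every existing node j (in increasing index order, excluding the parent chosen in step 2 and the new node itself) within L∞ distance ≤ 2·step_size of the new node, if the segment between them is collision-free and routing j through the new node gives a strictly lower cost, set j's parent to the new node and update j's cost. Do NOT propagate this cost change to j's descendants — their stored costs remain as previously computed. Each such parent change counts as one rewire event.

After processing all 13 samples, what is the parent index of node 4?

Parent of node 4: 0

1. q=(0,35) nearest=0 d=34 new=(0,6) → add node 1 parent=0 cost=5
2. q=(18,36) nearest=1 d=30 new=(5,11) → add node 2 parent=1 cost=10
3. q=(0,3) nearest=0 d=2 new=(0,3) → add node 3 parent=0 cost=2
4. q=(10,1) nearest=0 d=10 new=(5,1) → add node 4 parent=0 cost=5
5. q=(18,40) nearest=2 d=29 new=(10,16) → add node 5 parent=2 cost=15
6. q=(13,25) nearest=5 d=9 new=(13,21) → add node 6 parent=5 cost=20
7. q=(5,6) nearest=0 d=5 new=(5,6) → add node 7 parent=0 cost=5
8. q=(14,2) nearest=2 d=9 new=(10,6) → blocked by [9,13]×[5,13], reject
9. q=(4,42) nearest=6 d=21 new=(8,26) → add node 8 parent=6 cost=25
10. q=(12,29) nearest=8 d=4 new=(12,29) → add node 9 parent=8 cost=29
11. q=(10,11) nearest=2 d=5 new=(10,11) → blocked by [9,13]×[5,13], reject
12. q=(12,27) nearest=9 d=2 new=(12,27) → add node 10 parent=9 cost=31
13. q=(15,11) nearest=5 d=5 new=(15,11) → blocked by [15,18]×[10,20], reject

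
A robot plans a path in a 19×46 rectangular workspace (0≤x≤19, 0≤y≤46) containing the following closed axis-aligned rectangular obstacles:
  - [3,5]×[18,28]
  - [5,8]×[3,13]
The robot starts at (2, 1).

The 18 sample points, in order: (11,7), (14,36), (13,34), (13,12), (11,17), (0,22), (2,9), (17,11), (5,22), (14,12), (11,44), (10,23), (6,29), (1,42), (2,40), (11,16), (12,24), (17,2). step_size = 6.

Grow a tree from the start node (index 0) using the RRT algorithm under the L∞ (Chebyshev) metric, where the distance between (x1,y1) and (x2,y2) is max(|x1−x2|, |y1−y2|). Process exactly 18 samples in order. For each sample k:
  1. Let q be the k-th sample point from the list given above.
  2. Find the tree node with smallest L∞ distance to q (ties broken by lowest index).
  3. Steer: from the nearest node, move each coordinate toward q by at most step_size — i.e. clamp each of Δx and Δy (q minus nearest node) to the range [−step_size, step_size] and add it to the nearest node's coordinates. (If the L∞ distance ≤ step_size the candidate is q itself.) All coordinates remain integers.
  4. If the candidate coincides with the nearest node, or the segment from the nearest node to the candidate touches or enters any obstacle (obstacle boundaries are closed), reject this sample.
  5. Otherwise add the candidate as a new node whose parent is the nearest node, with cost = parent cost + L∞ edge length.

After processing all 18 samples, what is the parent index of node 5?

Parent of node 5: 3

1. q=(11,7) nearest=0 d=9 new=(8,7) → blocked by [5,8]×[3,13], reject
2. q=(14,36) nearest=0 d=35 new=(8,7) → blocked by [5,8]×[3,13], reject
3. q=(13,34) nearest=0 d=33 new=(8,7) → blocked by [5,8]×[3,13], reject
4. q=(13,12) nearest=0 d=11 new=(8,7) → blocked by [5,8]×[3,13], reject
5. q=(11,17) nearest=0 d=16 new=(8,7) → blocked by [5,8]×[3,13], reject
6. q=(0,22) nearest=0 d=21 new=(0,7) → add node 1 parent=0 cost=6
7. q=(2,9) nearest=1 d=2 new=(2,9) → add node 2 parent=1 cost=8
8. q=(17,11) nearest=0 d=15 new=(8,7) → blocked by [5,8]×[3,13], reject
9. q=(5,22) nearest=2 d=13 new=(5,15) → add node 3 parent=2 cost=14
10. q=(14,12) nearest=3 d=9 new=(11,12) → add node 4 parent=3 cost=20
11. q=(11,44) nearest=3 d=29 new=(11,21) → add node 5 parent=3 cost=20
12. q=(10,23) nearest=5 d=2 new=(10,23) → add node 6 parent=5 cost=22
13. q=(6,29) nearest=6 d=6 new=(6,29) → add node 7 parent=6 cost=28
14. q=(1,42) nearest=7 d=13 new=(1,35) → add node 8 parent=7 cost=34
15. q=(2,40) nearest=8 d=5 new=(2,40) → add node 9 parent=8 cost=39
16. q=(11,16) nearest=4 d=4 new=(11,16) → add node 10 parent=4 cost=24
17. q=(12,24) nearest=6 d=2 new=(12,24) → add node 11 parent=6 cost=24
18. q=(17,2) nearest=4 d=10 new=(17,6) → add node 12 parent=4 cost=26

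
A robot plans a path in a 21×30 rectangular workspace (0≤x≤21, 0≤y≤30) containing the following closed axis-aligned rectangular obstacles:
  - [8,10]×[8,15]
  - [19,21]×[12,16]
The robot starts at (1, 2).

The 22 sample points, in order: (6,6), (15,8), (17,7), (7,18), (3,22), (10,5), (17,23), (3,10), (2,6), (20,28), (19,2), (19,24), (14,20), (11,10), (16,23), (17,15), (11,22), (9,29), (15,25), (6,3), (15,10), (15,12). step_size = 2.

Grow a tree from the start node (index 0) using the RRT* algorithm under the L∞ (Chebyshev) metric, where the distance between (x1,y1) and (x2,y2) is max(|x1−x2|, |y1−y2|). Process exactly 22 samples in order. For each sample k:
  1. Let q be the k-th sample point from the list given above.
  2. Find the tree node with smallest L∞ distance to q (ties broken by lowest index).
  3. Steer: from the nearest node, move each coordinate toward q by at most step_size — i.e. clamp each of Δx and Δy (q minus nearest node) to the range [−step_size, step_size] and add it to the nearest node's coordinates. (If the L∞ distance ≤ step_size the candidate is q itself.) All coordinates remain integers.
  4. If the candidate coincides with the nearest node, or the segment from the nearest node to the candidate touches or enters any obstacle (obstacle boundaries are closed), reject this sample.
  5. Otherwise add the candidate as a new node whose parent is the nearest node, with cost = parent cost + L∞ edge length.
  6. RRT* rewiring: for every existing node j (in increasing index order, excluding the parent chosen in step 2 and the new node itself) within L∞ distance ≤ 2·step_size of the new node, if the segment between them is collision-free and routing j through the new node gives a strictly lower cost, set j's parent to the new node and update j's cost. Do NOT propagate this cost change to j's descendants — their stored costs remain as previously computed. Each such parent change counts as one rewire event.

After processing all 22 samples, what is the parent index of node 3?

Parent of node 3: 2

1. q=(6,6) nearest=0 d=5 new=(3,4) → add node 1 parent=0 cost=2
2. q=(15,8) nearest=1 d=12 new=(5,6) → add node 2 parent=1 cost=4
3. q=(17,7) nearest=2 d=12 new=(7,7) → add node 3 parent=2 cost=6
4. q=(7,18) nearest=3 d=11 new=(7,9) → add node 4 parent=3 cost=8
5. q=(3,22) nearest=4 d=13 new=(5,11) → add node 5 parent=4 cost=10
6. q=(10,5) nearest=3 d=3 new=(9,5) → add node 6 parent=3 cost=8
7. q=(17,23) nearest=5 d=12 new=(7,13) → add node 7 parent=5 cost=12
8. q=(3,10) nearest=5 d=2 new=(3,10) → add node 8 parent=5 cost=12
9. q=(2,6) nearest=1 d=2 new=(2,6) → add node 9 parent=1 cost=4; rewire 8→9 (8<12)
10. q=(20,28) nearest=7 d=15 new=(9,15) → blocked by [8,10]×[8,15], reject
11. q=(19,2) nearest=6 d=10 new=(11,3) → add node 10 parent=6 cost=10
12. q=(19,24) nearest=7 d=12 new=(9,15) → blocked by [8,10]×[8,15], reject
13. q=(14,20) nearest=7 d=7 new=(9,15) → blocked by [8,10]×[8,15], reject
14. q=(11,10) nearest=3 d=4 new=(9,9) → blocked by [8,10]×[8,15], reject
15. q=(16,23) nearest=7 d=10 new=(9,15) → blocked by [8,10]×[8,15], reject
16. q=(17,15) nearest=3 d=10 new=(9,9) → blocked by [8,10]×[8,15], reject
17. q=(11,22) nearest=7 d=9 new=(9,15) → blocked by [8,10]×[8,15], reject
18. q=(9,29) nearest=7 d=16 new=(9,15) → blocked by [8,10]×[8,15], reject
19. q=(15,25) nearest=7 d=12 new=(9,15) → blocked by [8,10]×[8,15], reject
20. q=(6,3) nearest=1 d=3 new=(5,3) → add node 11 parent=1 cost=4
21. q=(15,10) nearest=6 d=6 new=(11,7) → add node 12 parent=6 cost=10
22. q=(15,12) nearest=12 d=5 new=(13,9) → add node 13 parent=12 cost=12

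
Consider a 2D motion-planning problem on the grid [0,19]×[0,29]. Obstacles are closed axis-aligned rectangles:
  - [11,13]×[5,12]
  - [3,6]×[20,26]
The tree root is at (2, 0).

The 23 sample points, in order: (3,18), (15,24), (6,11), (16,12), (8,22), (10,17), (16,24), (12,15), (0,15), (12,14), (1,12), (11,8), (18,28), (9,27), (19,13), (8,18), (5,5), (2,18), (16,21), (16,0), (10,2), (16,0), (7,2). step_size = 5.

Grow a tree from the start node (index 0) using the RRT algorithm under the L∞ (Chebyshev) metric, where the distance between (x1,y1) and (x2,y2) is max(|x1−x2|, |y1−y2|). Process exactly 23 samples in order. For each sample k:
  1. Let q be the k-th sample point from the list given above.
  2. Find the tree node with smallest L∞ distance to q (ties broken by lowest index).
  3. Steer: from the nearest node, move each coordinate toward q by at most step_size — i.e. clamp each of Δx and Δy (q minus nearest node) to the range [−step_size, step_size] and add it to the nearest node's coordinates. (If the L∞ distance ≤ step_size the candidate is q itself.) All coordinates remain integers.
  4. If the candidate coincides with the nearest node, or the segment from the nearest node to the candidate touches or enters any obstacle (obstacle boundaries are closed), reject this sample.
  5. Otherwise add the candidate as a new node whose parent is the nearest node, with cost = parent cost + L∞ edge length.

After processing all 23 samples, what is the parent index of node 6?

1. q=(3,18) nearest=0 d=18 new=(3,5) → add node 1 parent=0 cost=5
2. q=(15,24) nearest=1 d=19 new=(8,10) → add node 2 parent=1 cost=10
3. q=(6,11) nearest=2 d=2 new=(6,11) → add node 3 parent=2 cost=12
4. q=(16,12) nearest=2 d=8 new=(13,12) → blocked by [11,13]×[5,12], reject
5. q=(8,22) nearest=3 d=11 new=(8,16) → add node 4 parent=3 cost=17
6. q=(10,17) nearest=4 d=2 new=(10,17) → add node 5 parent=4 cost=19
7. q=(16,24) nearest=5 d=7 new=(15,22) → add node 6 parent=5 cost=24
8. q=(12,15) nearest=5 d=2 new=(12,15) → add node 7 parent=5 cost=21
9. q=(0,15) nearest=3 d=6 new=(1,15) → add node 8 parent=3 cost=17
10. q=(12,14) nearest=7 d=1 new=(12,14) → add node 9 parent=7 cost=22
11. q=(1,12) nearest=8 d=3 new=(1,12) → add node 10 parent=8 cost=20
12. q=(11,8) nearest=2 d=3 new=(11,8) → blocked by [11,13]×[5,12], reject
13. q=(18,28) nearest=6 d=6 new=(18,27) → add node 11 parent=6 cost=29
14. q=(9,27) nearest=6 d=6 new=(10,27) → add node 12 parent=6 cost=29
15. q=(19,13) nearest=7 d=7 new=(17,13) → add node 13 parent=7 cost=26
16. q=(8,18) nearest=4 d=2 new=(8,18) → add node 14 parent=4 cost=19
17. q=(5,5) nearest=1 d=2 new=(5,5) → add node 15 parent=1 cost=7
18. q=(2,18) nearest=8 d=3 new=(2,18) → add node 16 parent=8 cost=20
19. q=(16,21) nearest=6 d=1 new=(16,21) → add node 17 parent=6 cost=25
20. q=(16,0) nearest=2 d=10 new=(13,5) → blocked by [11,13]×[5,12], reject
21. q=(10,2) nearest=15 d=5 new=(10,2) → add node 18 parent=15 cost=12
22. q=(16,0) nearest=18 d=6 new=(15,0) → add node 19 parent=18 cost=17
23. q=(7,2) nearest=15 d=3 new=(7,2) → add node 20 parent=15 cost=10

Parent of node 6: 5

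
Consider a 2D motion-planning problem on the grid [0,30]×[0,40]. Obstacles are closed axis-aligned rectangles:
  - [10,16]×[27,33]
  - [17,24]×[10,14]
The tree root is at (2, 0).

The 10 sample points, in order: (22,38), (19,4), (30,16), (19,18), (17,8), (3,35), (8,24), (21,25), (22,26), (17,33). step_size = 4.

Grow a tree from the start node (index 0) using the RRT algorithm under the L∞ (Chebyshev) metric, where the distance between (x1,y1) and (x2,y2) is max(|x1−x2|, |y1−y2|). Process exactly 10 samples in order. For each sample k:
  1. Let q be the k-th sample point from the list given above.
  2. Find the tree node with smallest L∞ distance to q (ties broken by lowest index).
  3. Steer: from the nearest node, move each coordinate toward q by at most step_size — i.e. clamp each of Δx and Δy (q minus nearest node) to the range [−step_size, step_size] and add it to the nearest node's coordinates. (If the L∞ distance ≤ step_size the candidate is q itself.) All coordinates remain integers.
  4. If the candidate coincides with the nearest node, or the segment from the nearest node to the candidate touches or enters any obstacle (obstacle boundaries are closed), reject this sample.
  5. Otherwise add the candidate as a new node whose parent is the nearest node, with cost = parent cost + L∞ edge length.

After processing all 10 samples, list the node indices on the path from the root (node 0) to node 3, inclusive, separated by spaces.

Path: 0 1 2 3

1. q=(22,38) nearest=0 d=38 new=(6,4) → add node 1 parent=0 cost=4
2. q=(19,4) nearest=1 d=13 new=(10,4) → add node 2 parent=1 cost=8
3. q=(30,16) nearest=2 d=20 new=(14,8) → add node 3 parent=2 cost=12
4. q=(19,18) nearest=3 d=10 new=(18,12) → blocked by [17,24]×[10,14], reject
5. q=(17,8) nearest=3 d=3 new=(17,8) → add node 4 parent=3 cost=15
6. q=(3,35) nearest=3 d=27 new=(10,12) → add node 5 parent=3 cost=16
7. q=(8,24) nearest=5 d=12 new=(8,16) → add node 6 parent=5 cost=20
8. q=(21,25) nearest=5 d=13 new=(14,16) → add node 7 parent=5 cost=20
9. q=(22,26) nearest=7 d=10 new=(18,20) → add node 8 parent=7 cost=24
10. q=(17,33) nearest=8 d=13 new=(17,24) → add node 9 parent=8 cost=28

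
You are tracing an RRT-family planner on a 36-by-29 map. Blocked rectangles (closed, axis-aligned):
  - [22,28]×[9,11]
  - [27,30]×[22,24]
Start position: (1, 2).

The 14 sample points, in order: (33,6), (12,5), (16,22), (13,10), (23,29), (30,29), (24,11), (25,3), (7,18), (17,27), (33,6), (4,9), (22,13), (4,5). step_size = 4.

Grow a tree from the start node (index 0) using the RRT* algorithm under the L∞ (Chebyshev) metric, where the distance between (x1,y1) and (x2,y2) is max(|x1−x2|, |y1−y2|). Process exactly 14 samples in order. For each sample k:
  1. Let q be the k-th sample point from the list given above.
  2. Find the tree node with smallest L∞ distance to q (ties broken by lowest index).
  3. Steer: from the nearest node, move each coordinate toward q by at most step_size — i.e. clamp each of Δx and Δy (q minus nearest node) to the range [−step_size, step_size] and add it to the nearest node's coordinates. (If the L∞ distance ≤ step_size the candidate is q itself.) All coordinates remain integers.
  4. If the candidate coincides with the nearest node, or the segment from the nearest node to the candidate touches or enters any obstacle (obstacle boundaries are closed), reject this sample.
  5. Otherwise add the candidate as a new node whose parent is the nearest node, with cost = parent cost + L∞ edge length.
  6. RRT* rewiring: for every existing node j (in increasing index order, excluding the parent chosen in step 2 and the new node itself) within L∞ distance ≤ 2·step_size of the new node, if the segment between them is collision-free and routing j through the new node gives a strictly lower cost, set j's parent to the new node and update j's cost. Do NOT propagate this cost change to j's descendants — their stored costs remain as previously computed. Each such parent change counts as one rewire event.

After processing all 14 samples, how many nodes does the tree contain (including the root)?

1. q=(33,6) nearest=0 d=32 new=(5,6) → add node 1 parent=0 cost=4
2. q=(12,5) nearest=1 d=7 new=(9,5) → add node 2 parent=1 cost=8
3. q=(16,22) nearest=1 d=16 new=(9,10) → add node 3 parent=1 cost=8
4. q=(13,10) nearest=3 d=4 new=(13,10) → add node 4 parent=3 cost=12
5. q=(23,29) nearest=3 d=19 new=(13,14) → add node 5 parent=3 cost=12
6. q=(30,29) nearest=5 d=17 new=(17,18) → add node 6 parent=5 cost=16
7. q=(24,11) nearest=6 d=7 new=(21,14) → add node 7 parent=6 cost=20
8. q=(25,3) nearest=7 d=11 new=(25,10) → blocked by [22,28]×[9,11], reject
9. q=(7,18) nearest=5 d=6 new=(9,18) → add node 8 parent=5 cost=16
10. q=(17,27) nearest=6 d=9 new=(17,22) → add node 9 parent=6 cost=20
11. q=(33,6) nearest=7 d=12 new=(25,10) → blocked by [22,28]×[9,11], reject
12. q=(4,9) nearest=1 d=3 new=(4,9) → add node 10 parent=1 cost=7
13. q=(22,13) nearest=7 d=1 new=(22,13) → add node 11 parent=7 cost=21
14. q=(4,5) nearest=1 d=1 new=(4,5) → add node 12 parent=1 cost=5

Node count: 13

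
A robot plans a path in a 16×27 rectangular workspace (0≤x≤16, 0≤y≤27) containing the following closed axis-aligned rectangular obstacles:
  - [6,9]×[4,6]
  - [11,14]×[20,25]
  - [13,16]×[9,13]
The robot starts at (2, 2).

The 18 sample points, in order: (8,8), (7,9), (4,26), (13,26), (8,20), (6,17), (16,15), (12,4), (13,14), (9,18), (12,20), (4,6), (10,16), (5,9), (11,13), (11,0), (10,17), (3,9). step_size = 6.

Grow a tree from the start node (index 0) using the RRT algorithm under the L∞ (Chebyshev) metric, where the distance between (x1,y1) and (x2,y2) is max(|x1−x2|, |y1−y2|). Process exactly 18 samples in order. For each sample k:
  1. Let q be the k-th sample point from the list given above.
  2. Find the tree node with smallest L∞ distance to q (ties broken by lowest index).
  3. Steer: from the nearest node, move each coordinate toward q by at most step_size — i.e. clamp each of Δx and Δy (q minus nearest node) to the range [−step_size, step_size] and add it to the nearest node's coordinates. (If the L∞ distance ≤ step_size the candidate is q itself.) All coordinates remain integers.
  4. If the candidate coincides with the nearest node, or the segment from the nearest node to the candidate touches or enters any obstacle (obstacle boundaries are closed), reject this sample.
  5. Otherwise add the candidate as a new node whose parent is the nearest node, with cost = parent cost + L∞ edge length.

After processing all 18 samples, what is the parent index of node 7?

1. q=(8,8) nearest=0 d=6 new=(8,8) → blocked by [6,9]×[4,6], reject
2. q=(7,9) nearest=0 d=7 new=(7,8) → add node 1 parent=0 cost=6
3. q=(4,26) nearest=1 d=18 new=(4,14) → add node 2 parent=1 cost=12
4. q=(13,26) nearest=2 d=12 new=(10,20) → add node 3 parent=2 cost=18
5. q=(8,20) nearest=3 d=2 new=(8,20) → add node 4 parent=3 cost=20
6. q=(6,17) nearest=2 d=3 new=(6,17) → add node 5 parent=2 cost=15
7. q=(16,15) nearest=3 d=6 new=(16,15) → add node 6 parent=3 cost=24
8. q=(12,4) nearest=1 d=5 new=(12,4) → add node 7 parent=1 cost=11
9. q=(13,14) nearest=6 d=3 new=(13,14) → add node 8 parent=6 cost=27
10. q=(9,18) nearest=3 d=2 new=(9,18) → add node 9 parent=3 cost=20
11. q=(12,20) nearest=3 d=2 new=(12,20) → blocked by [11,14]×[20,25], reject
12. q=(4,6) nearest=1 d=3 new=(4,6) → add node 10 parent=1 cost=9
13. q=(10,16) nearest=9 d=2 new=(10,16) → add node 11 parent=9 cost=22
14. q=(5,9) nearest=1 d=2 new=(5,9) → add node 12 parent=1 cost=8
15. q=(11,13) nearest=8 d=2 new=(11,13) → add node 13 parent=8 cost=29
16. q=(11,0) nearest=7 d=4 new=(11,0) → add node 14 parent=7 cost=15
17. q=(10,17) nearest=9 d=1 new=(10,17) → add node 15 parent=9 cost=21
18. q=(3,9) nearest=12 d=2 new=(3,9) → add node 16 parent=12 cost=10

Parent of node 7: 1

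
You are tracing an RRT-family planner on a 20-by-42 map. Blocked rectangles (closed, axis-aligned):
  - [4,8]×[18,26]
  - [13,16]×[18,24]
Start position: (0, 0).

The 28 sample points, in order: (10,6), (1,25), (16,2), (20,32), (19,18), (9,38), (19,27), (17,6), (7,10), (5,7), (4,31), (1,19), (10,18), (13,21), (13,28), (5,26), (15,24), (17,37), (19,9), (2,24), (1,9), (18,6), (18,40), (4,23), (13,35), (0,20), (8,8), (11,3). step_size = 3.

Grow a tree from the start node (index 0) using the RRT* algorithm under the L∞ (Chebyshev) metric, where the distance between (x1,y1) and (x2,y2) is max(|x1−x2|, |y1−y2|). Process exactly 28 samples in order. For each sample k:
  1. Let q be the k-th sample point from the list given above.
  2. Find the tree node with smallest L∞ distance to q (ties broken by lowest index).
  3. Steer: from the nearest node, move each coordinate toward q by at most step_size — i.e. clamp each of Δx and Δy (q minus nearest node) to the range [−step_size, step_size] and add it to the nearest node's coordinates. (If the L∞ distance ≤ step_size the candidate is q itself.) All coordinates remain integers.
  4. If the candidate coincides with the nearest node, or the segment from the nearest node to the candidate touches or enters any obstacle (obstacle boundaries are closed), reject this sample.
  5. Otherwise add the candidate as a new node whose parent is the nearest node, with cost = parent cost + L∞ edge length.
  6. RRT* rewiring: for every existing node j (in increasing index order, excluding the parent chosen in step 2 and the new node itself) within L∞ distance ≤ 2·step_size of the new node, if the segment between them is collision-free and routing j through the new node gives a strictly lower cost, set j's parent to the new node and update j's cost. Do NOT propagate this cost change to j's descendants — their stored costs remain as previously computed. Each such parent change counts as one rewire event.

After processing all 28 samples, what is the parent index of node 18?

1. q=(10,6) nearest=0 d=10 new=(3,3) → add node 1 parent=0 cost=3
2. q=(1,25) nearest=1 d=22 new=(1,6) → add node 2 parent=1 cost=6
3. q=(16,2) nearest=1 d=13 new=(6,2) → add node 3 parent=1 cost=6
4. q=(20,32) nearest=2 d=26 new=(4,9) → add node 4 parent=2 cost=9
5. q=(19,18) nearest=4 d=15 new=(7,12) → add node 5 parent=4 cost=12
6. q=(9,38) nearest=5 d=26 new=(9,15) → add node 6 parent=5 cost=15
7. q=(19,27) nearest=6 d=12 new=(12,18) → add node 7 parent=6 cost=18
8. q=(17,6) nearest=6 d=9 new=(12,12) → add node 8 parent=6 cost=18
9. q=(7,10) nearest=5 d=2 new=(7,10) → add node 9 parent=5 cost=14
10. q=(5,7) nearest=4 d=2 new=(5,7) → add node 10 parent=4 cost=11
11. q=(4,31) nearest=7 d=13 new=(9,21) → add node 11 parent=7 cost=21
12. q=(1,19) nearest=5 d=7 new=(4,15) → add node 12 parent=5 cost=15
13. q=(10,18) nearest=7 d=2 new=(10,18) → add node 13 parent=7 cost=20
14. q=(13,21) nearest=7 d=3 new=(13,21) → blocked by [13,16]×[18,24], reject
15. q=(13,28) nearest=11 d=7 new=(12,24) → add node 14 parent=11 cost=24
16. q=(5,26) nearest=11 d=5 new=(6,24) → blocked by [4,8]×[18,26], reject
17. q=(15,24) nearest=14 d=3 new=(15,24) → blocked by [13,16]×[18,24], reject
18. q=(17,37) nearest=14 d=13 new=(15,27) → add node 15 parent=14 cost=27
19. q=(19,9) nearest=8 d=7 new=(15,9) → add node 16 parent=8 cost=21
20. q=(2,24) nearest=11 d=7 new=(6,24) → blocked by [4,8]×[18,26], reject
21. q=(1,9) nearest=2 d=3 new=(1,9) → add node 17 parent=2 cost=9
22. q=(18,6) nearest=16 d=3 new=(18,6) → add node 18 parent=16 cost=24
23. q=(18,40) nearest=15 d=13 new=(18,30) → add node 19 parent=15 cost=30
24. q=(4,23) nearest=11 d=5 new=(6,23) → blocked by [4,8]×[18,26], reject
25. q=(13,35) nearest=19 d=5 new=(15,33) → add node 20 parent=19 cost=33
26. q=(0,20) nearest=12 d=5 new=(1,18) → add node 21 parent=12 cost=18
27. q=(8,8) nearest=9 d=2 new=(8,8) → add node 22 parent=9 cost=16
28. q=(11,3) nearest=3 d=5 new=(9,3) → add node 23 parent=3 cost=9; rewire 16→23 (15<21); rewire 22→23 (14<16)

Parent of node 18: 16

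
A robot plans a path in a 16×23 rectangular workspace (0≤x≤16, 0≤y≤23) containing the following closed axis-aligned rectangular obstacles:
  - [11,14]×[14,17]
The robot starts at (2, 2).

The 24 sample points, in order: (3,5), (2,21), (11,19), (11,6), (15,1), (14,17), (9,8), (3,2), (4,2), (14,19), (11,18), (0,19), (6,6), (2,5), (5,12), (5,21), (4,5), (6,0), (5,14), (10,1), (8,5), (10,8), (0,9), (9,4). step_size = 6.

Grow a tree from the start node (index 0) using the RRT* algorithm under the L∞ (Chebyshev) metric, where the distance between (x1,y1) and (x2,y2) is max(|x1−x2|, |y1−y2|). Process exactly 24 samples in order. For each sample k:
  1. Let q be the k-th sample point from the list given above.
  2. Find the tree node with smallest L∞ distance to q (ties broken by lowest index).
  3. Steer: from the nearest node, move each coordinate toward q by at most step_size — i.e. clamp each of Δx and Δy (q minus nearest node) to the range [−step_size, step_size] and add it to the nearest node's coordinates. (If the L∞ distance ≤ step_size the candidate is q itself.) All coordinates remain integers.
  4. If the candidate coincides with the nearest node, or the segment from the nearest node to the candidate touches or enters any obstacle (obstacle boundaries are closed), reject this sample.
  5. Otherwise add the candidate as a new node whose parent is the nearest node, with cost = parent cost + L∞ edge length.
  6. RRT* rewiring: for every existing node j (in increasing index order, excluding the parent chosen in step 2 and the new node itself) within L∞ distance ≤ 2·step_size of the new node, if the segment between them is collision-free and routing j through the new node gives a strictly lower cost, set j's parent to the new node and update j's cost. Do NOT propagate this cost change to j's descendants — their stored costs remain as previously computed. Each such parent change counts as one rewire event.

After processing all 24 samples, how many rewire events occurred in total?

1. q=(3,5) nearest=0 d=3 new=(3,5) → add node 1 parent=0 cost=3
2. q=(2,21) nearest=1 d=16 new=(2,11) → add node 2 parent=1 cost=9
3. q=(11,19) nearest=2 d=9 new=(8,17) → add node 3 parent=2 cost=15
4. q=(11,6) nearest=1 d=8 new=(9,6) → add node 4 parent=1 cost=9
5. q=(15,1) nearest=4 d=6 new=(15,1) → add node 5 parent=4 cost=15
6. q=(14,17) nearest=3 d=6 new=(14,17) → blocked by [11,14]×[14,17], reject
7. q=(9,8) nearest=4 d=2 new=(9,8) → add node 6 parent=4 cost=11
8. q=(3,2) nearest=0 d=1 new=(3,2) → add node 7 parent=0 cost=1; rewire 4→7 (7<9); rewire 5→7 (13<15); rewire 6→7 (7<11)
9. q=(4,2) nearest=7 d=1 new=(4,2) → add node 8 parent=7 cost=2
10. q=(14,19) nearest=3 d=6 new=(14,19) → add node 9 parent=3 cost=21
11. q=(11,18) nearest=3 d=3 new=(11,18) → add node 10 parent=3 cost=18
12. q=(0,19) nearest=2 d=8 new=(0,17) → add node 11 parent=2 cost=15
13. q=(6,6) nearest=1 d=3 new=(6,6) → add node 12 parent=1 cost=6
14. q=(2,5) nearest=1 d=1 new=(2,5) → add node 13 parent=1 cost=4
15. q=(5,12) nearest=2 d=3 new=(5,12) → add node 14 parent=2 cost=12
16. q=(5,21) nearest=3 d=4 new=(5,21) → add node 15 parent=3 cost=19
17. q=(4,5) nearest=1 d=1 new=(4,5) → add node 16 parent=1 cost=4; rewire 14→16 (11<12)
18. q=(6,0) nearest=8 d=2 new=(6,0) → add node 17 parent=8 cost=4
19. q=(5,14) nearest=14 d=2 new=(5,14) → add node 18 parent=14 cost=13
20. q=(10,1) nearest=17 d=4 new=(10,1) → add node 19 parent=17 cost=8
21. q=(8,5) nearest=4 d=1 new=(8,5) → add node 20 parent=4 cost=8
22. q=(10,8) nearest=6 d=1 new=(10,8) → add node 21 parent=6 cost=8
23. q=(0,9) nearest=2 d=2 new=(0,9) → add node 22 parent=2 cost=11
24. q=(9,4) nearest=20 d=1 new=(9,4) → add node 23 parent=20 cost=9

Rewire events: 4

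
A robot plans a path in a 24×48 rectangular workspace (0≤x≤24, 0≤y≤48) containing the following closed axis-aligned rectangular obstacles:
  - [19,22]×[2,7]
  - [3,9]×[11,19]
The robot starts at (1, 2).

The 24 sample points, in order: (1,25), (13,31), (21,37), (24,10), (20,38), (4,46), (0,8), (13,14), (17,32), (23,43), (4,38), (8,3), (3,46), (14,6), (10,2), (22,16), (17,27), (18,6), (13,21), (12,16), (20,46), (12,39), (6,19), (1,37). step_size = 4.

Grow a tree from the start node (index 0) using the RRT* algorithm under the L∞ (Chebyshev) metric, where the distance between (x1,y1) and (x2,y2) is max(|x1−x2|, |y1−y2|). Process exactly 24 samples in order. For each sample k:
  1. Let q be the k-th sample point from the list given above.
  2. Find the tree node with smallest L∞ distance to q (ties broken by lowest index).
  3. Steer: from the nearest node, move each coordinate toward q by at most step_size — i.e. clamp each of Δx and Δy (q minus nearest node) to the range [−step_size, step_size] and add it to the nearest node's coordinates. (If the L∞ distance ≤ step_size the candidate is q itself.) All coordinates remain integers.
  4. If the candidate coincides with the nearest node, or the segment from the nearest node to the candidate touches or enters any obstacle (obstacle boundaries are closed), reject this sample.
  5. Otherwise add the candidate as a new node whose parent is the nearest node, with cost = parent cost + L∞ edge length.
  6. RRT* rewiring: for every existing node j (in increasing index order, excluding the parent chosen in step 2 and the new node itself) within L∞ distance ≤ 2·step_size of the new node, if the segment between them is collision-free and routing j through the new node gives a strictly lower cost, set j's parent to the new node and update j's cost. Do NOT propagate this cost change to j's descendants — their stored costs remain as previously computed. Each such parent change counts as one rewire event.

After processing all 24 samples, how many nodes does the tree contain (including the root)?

Node count: 21

1. q=(1,25) nearest=0 d=23 new=(1,6) → add node 1 parent=0 cost=4
2. q=(13,31) nearest=1 d=25 new=(5,10) → add node 2 parent=1 cost=8
3. q=(21,37) nearest=2 d=27 new=(9,14) → blocked by [3,9]×[11,19], reject
4. q=(24,10) nearest=2 d=19 new=(9,10) → add node 3 parent=2 cost=12
5. q=(20,38) nearest=2 d=28 new=(9,14) → blocked by [3,9]×[11,19], reject
6. q=(4,46) nearest=2 d=36 new=(4,14) → blocked by [3,9]×[11,19], reject
7. q=(0,8) nearest=1 d=2 new=(0,8) → add node 4 parent=1 cost=6
8. q=(13,14) nearest=3 d=4 new=(13,14) → add node 5 parent=3 cost=16
9. q=(17,32) nearest=5 d=18 new=(17,18) → add node 6 parent=5 cost=20
10. q=(23,43) nearest=6 d=25 new=(21,22) → add node 7 parent=6 cost=24
11. q=(4,38) nearest=7 d=17 new=(17,26) → add node 8 parent=7 cost=28
12. q=(8,3) nearest=0 d=7 new=(5,3) → add node 9 parent=0 cost=4; rewire 3→9 (11<12)
13. q=(3,46) nearest=8 d=20 new=(13,30) → add node 10 parent=8 cost=32
14. q=(14,6) nearest=3 d=5 new=(13,6) → add node 11 parent=3 cost=15
15. q=(10,2) nearest=11 d=4 new=(10,2) → add node 12 parent=11 cost=19
16. q=(22,16) nearest=6 d=5 new=(21,16) → add node 13 parent=6 cost=24
17. q=(17,27) nearest=8 d=1 new=(17,27) → add node 14 parent=8 cost=29
18. q=(18,6) nearest=11 d=5 new=(17,6) → add node 15 parent=11 cost=19
19. q=(13,21) nearest=6 d=4 new=(13,21) → add node 16 parent=6 cost=24
20. q=(12,16) nearest=5 d=2 new=(12,16) → add node 17 parent=5 cost=18; rewire 16→17 (23<24)
21. q=(20,46) nearest=10 d=16 new=(17,34) → add node 18 parent=10 cost=36
22. q=(12,39) nearest=18 d=5 new=(13,38) → add node 19 parent=18 cost=40
23. q=(6,19) nearest=17 d=6 new=(8,19) → blocked by [3,9]×[11,19], reject
24. q=(1,37) nearest=10 d=12 new=(9,34) → add node 20 parent=10 cost=36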